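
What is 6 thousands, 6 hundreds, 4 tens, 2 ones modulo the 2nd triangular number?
Convert 6 thousands, 6 hundreds, 4 tens, 2 ones (place-value notation) → 6×1000 + 6×100 + 4×10 + 2 = 6642 (decimal)
Convert the 2nd triangular number (triangular index) → 2×3/2 = 3 (decimal)
Compute 6642 mod 3 = 0
0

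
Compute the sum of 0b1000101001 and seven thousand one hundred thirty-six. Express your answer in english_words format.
Convert 0b1000101001 (binary) → 512 + 32 + 8 + 1 = 553 (decimal)
Convert seven thousand one hundred thirty-six (English words) → 7×1000 + 1×100 + 36 = 7136 (decimal)
Compute 553 + 7136 = 7689
Convert 7689 (decimal) → 7689 = 7×1000 + 6×100 + 89 → seven thousand six hundred eighty-nine (English words)
seven thousand six hundred eighty-nine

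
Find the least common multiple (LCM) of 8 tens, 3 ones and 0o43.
Convert 8 tens, 3 ones (place-value notation) → 8×10 + 3 = 83 (decimal)
Convert 0o43 (octal) → 4×8 + 3 = 35 (decimal)
Compute lcm(83, 35) = 2905
2905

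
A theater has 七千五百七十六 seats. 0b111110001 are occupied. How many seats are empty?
Convert 七千五百七十六 (Chinese numeral) → 7×1000 + 5×100 + 7×10 + 6 = 7576 (decimal)
Convert 0b111110001 (binary) → 256 + 128 + 64 + 32 + 16 + 1 = 497 (decimal)
Compute 7576 - 497 = 7079
7079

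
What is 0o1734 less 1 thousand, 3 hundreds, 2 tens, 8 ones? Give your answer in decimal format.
Convert 0o1734 (octal) → 1×512 + 7×64 + 3×8 + 4 = 988 (decimal)
Convert 1 thousand, 3 hundreds, 2 tens, 8 ones (place-value notation) → 1×1000 + 3×100 + 2×10 + 8 = 1328 (decimal)
Compute 988 - 1328 = -340
-340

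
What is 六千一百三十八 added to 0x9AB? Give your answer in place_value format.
Convert 六千一百三十八 (Chinese numeral) → 6×1000 + 1×100 + 3×10 + 8 = 6138 (decimal)
Convert 0x9AB (hexadecimal) → 9×256 + 10×16 + 11 = 2475 (decimal)
Compute 6138 + 2475 = 8613
Convert 8613 (decimal) → 8613 = 8×1000 + 6×100 + 1×10 + 3 → 8 thousands, 6 hundreds, 1 ten, 3 ones (place-value notation)
8 thousands, 6 hundreds, 1 ten, 3 ones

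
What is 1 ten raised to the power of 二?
Convert 1 ten (place-value notation) → 1×10 = 10 (decimal)
Convert 二 (Chinese numeral) → 2 (decimal)
Compute 10 ^ 2 = 100
100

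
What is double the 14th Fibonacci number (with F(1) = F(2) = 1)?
The 14th Fibonacci number (with F(1) = F(2) = 1): 1, 1, 2, 3, 5, 8, 13, 21, 34, 55, 89, 144, 233, 377 → 377
Compute 377 × 2 = 754
754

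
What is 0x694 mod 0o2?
Convert 0x694 (hexadecimal) → 6×256 + 9×16 + 4 = 1684 (decimal)
Convert 0o2 (octal) → 2 (decimal)
Compute 1684 mod 2 = 0
0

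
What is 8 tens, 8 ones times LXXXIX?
Convert 8 tens, 8 ones (place-value notation) → 8×10 + 8 = 88 (decimal)
Convert LXXXIX (Roman numeral) → 50 + 10 + 10 + 10 + 9 = 89 (decimal)
Compute 88 × 89 = 7832
7832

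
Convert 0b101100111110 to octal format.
Convert 0b101100111110 (binary) → 2048 + 512 + 256 + 32 + 16 + 8 + 4 + 2 = 2878 (decimal)
Convert 2878 (decimal) → 2878 = 5×512 + 4×64 + 7×8 + 6 → 0o5476 (octal)
0o5476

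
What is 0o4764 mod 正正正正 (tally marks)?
Convert 0o4764 (octal) → 4×512 + 7×64 + 6×8 + 4 = 2548 (decimal)
Convert 正正正正 (tally marks) → 5 + 5 + 5 + 5 = 20 (decimal)
Compute 2548 mod 20 = 8
8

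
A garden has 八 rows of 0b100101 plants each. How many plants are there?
Convert 0b100101 (binary) → 32 + 4 + 1 = 37 (decimal)
Convert 八 (Chinese numeral) → 8 (decimal)
Compute 37 × 8 = 296
296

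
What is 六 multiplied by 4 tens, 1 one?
Convert 六 (Chinese numeral) → 6 (decimal)
Convert 4 tens, 1 one (place-value notation) → 4×10 + 1 = 41 (decimal)
Compute 6 × 41 = 246
246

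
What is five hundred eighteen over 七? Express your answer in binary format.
Convert five hundred eighteen (English words) → 5×100 + 18 = 518 (decimal)
Convert 七 (Chinese numeral) → 7 (decimal)
Compute 518 ÷ 7 = 74
Convert 74 (decimal) → 74 = 64 + 8 + 2 → 0b1001010 (binary)
0b1001010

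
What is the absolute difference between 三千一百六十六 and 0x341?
Convert 三千一百六十六 (Chinese numeral) → 3×1000 + 1×100 + 6×10 + 6 = 3166 (decimal)
Convert 0x341 (hexadecimal) → 3×256 + 4×16 + 1 = 833 (decimal)
Compute |3166 - 833| = 2333
2333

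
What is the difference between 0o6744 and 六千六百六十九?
Convert 0o6744 (octal) → 6×512 + 7×64 + 4×8 + 4 = 3556 (decimal)
Convert 六千六百六十九 (Chinese numeral) → 6×1000 + 6×100 + 6×10 + 9 = 6669 (decimal)
Difference: |3556 - 6669| = 3113
3113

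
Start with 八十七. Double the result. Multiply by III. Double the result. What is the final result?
Convert 八十七 (Chinese numeral) → 8×10 + 7 = 87 (decimal)
Start: 87
87 × 2 = 174
Convert III (Roman numeral) → 1 + 1 + 1 = 3 (decimal)
174 × 3 = 522
522 × 2 = 1044
1044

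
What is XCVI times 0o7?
Convert XCVI (Roman numeral) → 90 + 5 + 1 = 96 (decimal)
Convert 0o7 (octal) → 7 (decimal)
Compute 96 × 7 = 672
672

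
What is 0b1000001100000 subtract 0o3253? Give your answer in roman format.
Convert 0b1000001100000 (binary) → 4096 + 64 + 32 = 4192 (decimal)
Convert 0o3253 (octal) → 3×512 + 2×64 + 5×8 + 3 = 1707 (decimal)
Compute 4192 - 1707 = 2485
Convert 2485 (decimal) → 2485 = 1000 + 1000 + 400 + 50 + 10 + 10 + 10 + 5 → MMCDLXXXV (Roman numeral)
MMCDLXXXV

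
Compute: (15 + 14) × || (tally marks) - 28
Convert || (tally marks) → 2 (decimal)
Expression in decimal: (15 + 14) × 2 - 28
Parentheses first: 15 + 14 = 29
Multiply: 29 × 2 = 58
Subtract: 58 - 28 = 30
30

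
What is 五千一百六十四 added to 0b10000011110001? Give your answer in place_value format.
Convert 五千一百六十四 (Chinese numeral) → 5×1000 + 1×100 + 6×10 + 4 = 5164 (decimal)
Convert 0b10000011110001 (binary) → 8192 + 128 + 64 + 32 + 16 + 1 = 8433 (decimal)
Compute 5164 + 8433 = 13597
Convert 13597 (decimal) → 13597 = 13×1000 + 5×100 + 9×10 + 7 → 13 thousands, 5 hundreds, 9 tens, 7 ones (place-value notation)
13 thousands, 5 hundreds, 9 tens, 7 ones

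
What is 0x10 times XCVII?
Convert 0x10 (hexadecimal) → 1×16 = 16 (decimal)
Convert XCVII (Roman numeral) → 90 + 5 + 1 + 1 = 97 (decimal)
Compute 16 × 97 = 1552
1552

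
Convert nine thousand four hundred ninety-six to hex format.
Convert nine thousand four hundred ninety-six (English words) → 9×1000 + 4×100 + 96 = 9496 (decimal)
Convert 9496 (decimal) → 9496 = 2×4096 + 5×256 + 1×16 + 8 → 0x2518 (hexadecimal)
0x2518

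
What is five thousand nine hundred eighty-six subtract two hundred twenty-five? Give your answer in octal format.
Convert five thousand nine hundred eighty-six (English words) → 5×1000 + 9×100 + 86 = 5986 (decimal)
Convert two hundred twenty-five (English words) → 2×100 + 25 = 225 (decimal)
Compute 5986 - 225 = 5761
Convert 5761 (decimal) → 5761 = 1×4096 + 3×512 + 2×64 + 1 → 0o13201 (octal)
0o13201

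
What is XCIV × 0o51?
Convert XCIV (Roman numeral) → 90 + 4 = 94 (decimal)
Convert 0o51 (octal) → 5×8 + 1 = 41 (decimal)
Compute 94 × 41 = 3854
3854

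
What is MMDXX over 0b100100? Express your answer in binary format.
Convert MMDXX (Roman numeral) → 1000 + 1000 + 500 + 10 + 10 = 2520 (decimal)
Convert 0b100100 (binary) → 32 + 4 = 36 (decimal)
Compute 2520 ÷ 36 = 70
Convert 70 (decimal) → 70 = 64 + 4 + 2 → 0b1000110 (binary)
0b1000110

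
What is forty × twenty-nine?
Convert forty (English words) → 40 (decimal)
Convert twenty-nine (English words) → 29 (decimal)
Compute 40 × 29 = 1160
1160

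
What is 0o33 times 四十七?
Convert 0o33 (octal) → 3×8 + 3 = 27 (decimal)
Convert 四十七 (Chinese numeral) → 4×10 + 7 = 47 (decimal)
Compute 27 × 47 = 1269
1269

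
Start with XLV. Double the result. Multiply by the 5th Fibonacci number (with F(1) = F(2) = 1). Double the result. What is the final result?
Convert XLV (Roman numeral) → 40 + 5 = 45 (decimal)
Start: 45
45 × 2 = 90
Convert the 5th Fibonacci number (with F(1) = F(2) = 1) (Fibonacci index) → 1, 1, 2, 3, 5 → 5 (decimal)
90 × 5 = 450
450 × 2 = 900
900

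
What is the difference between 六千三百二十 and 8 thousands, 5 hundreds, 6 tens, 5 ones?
Convert 六千三百二十 (Chinese numeral) → 6×1000 + 3×100 + 2×10 = 6320 (decimal)
Convert 8 thousands, 5 hundreds, 6 tens, 5 ones (place-value notation) → 8×1000 + 5×100 + 6×10 + 5 = 8565 (decimal)
Difference: |6320 - 8565| = 2245
2245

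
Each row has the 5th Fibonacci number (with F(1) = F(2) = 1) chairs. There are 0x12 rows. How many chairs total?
Convert the 5th Fibonacci number (with F(1) = F(2) = 1) (Fibonacci index) → 1, 1, 2, 3, 5 → 5 (decimal)
Convert 0x12 (hexadecimal) → 1×16 + 2 = 18 (decimal)
Compute 5 × 18 = 90
90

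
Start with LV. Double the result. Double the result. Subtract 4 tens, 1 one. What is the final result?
Convert LV (Roman numeral) → 50 + 5 = 55 (decimal)
Start: 55
55 × 2 = 110
110 × 2 = 220
Convert 4 tens, 1 one (place-value notation) → 4×10 + 1 = 41 (decimal)
220 - 41 = 179
179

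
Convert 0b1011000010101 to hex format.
Convert 0b1011000010101 (binary) → 4096 + 1024 + 512 + 16 + 4 + 1 = 5653 (decimal)
Convert 5653 (decimal) → 5653 = 1×4096 + 6×256 + 1×16 + 5 → 0x1615 (hexadecimal)
0x1615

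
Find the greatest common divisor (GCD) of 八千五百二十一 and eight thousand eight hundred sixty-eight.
Convert 八千五百二十一 (Chinese numeral) → 8×1000 + 5×100 + 2×10 + 1 = 8521 (decimal)
Convert eight thousand eight hundred sixty-eight (English words) → 8×1000 + 8×100 + 68 = 8868 (decimal)
Compute gcd(8521, 8868) = 1
1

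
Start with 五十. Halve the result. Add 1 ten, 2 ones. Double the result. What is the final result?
Convert 五十 (Chinese numeral) → 5×10 = 50 (decimal)
Start: 50
50 ÷ 2 = 25
Convert 1 ten, 2 ones (place-value notation) → 1×10 + 2 = 12 (decimal)
25 + 12 = 37
37 × 2 = 74
74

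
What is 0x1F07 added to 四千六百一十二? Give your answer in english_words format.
Convert 0x1F07 (hexadecimal) → 1×4096 + 15×256 + 7 = 7943 (decimal)
Convert 四千六百一十二 (Chinese numeral) → 4×1000 + 6×100 + 1×10 + 2 = 4612 (decimal)
Compute 7943 + 4612 = 12555
Convert 12555 (decimal) → 12555 = 12×1000 + 5×100 + 55 → twelve thousand five hundred fifty-five (English words)
twelve thousand five hundred fifty-five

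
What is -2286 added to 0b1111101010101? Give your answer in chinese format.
Convert 0b1111101010101 (binary) → 4096 + 2048 + 1024 + 512 + 256 + 64 + 16 + 4 + 1 = 8021 (decimal)
Compute -2286 + 8021 = 5735
Convert 5735 (decimal) → 5735 = 5×1000 + 7×100 + 3×10 + 5 → 五千七百三十五 (Chinese numeral)
五千七百三十五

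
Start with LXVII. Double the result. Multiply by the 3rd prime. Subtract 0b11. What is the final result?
Convert LXVII (Roman numeral) → 50 + 10 + 5 + 1 + 1 = 67 (decimal)
Start: 67
67 × 2 = 134
Convert the 3rd prime (prime index) → 5 (decimal)
134 × 5 = 670
Convert 0b11 (binary) → 2 + 1 = 3 (decimal)
670 - 3 = 667
667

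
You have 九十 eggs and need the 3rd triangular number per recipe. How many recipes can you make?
Convert 九十 (Chinese numeral) → 9×10 = 90 (decimal)
Convert the 3rd triangular number (triangular index) → 3×4/2 = 6 (decimal)
Compute 90 ÷ 6 = 15
15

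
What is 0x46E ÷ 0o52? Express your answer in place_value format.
Convert 0x46E (hexadecimal) → 4×256 + 6×16 + 14 = 1134 (decimal)
Convert 0o52 (octal) → 5×8 + 2 = 42 (decimal)
Compute 1134 ÷ 42 = 27
Convert 27 (decimal) → 27 = 2×10 + 7 → 2 tens, 7 ones (place-value notation)
2 tens, 7 ones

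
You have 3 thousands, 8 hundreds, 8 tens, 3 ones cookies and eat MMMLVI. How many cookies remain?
Convert 3 thousands, 8 hundreds, 8 tens, 3 ones (place-value notation) → 3×1000 + 8×100 + 8×10 + 3 = 3883 (decimal)
Convert MMMLVI (Roman numeral) → 1000 + 1000 + 1000 + 50 + 5 + 1 = 3056 (decimal)
Compute 3883 - 3056 = 827
827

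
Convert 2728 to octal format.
Convert 2728 (decimal) → 2728 = 5×512 + 2×64 + 5×8 → 0o5250 (octal)
0o5250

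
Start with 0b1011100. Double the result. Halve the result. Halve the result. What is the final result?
Convert 0b1011100 (binary) → 64 + 16 + 8 + 4 = 92 (decimal)
Start: 92
92 × 2 = 184
184 ÷ 2 = 92
92 ÷ 2 = 46
46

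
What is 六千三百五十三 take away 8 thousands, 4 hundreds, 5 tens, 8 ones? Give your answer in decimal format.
Convert 六千三百五十三 (Chinese numeral) → 6×1000 + 3×100 + 5×10 + 3 = 6353 (decimal)
Convert 8 thousands, 4 hundreds, 5 tens, 8 ones (place-value notation) → 8×1000 + 4×100 + 5×10 + 8 = 8458 (decimal)
Compute 6353 - 8458 = -2105
-2105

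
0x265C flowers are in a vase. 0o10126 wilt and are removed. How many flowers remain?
Convert 0x265C (hexadecimal) → 2×4096 + 6×256 + 5×16 + 12 = 9820 (decimal)
Convert 0o10126 (octal) → 1×4096 + 1×64 + 2×8 + 6 = 4182 (decimal)
Compute 9820 - 4182 = 5638
5638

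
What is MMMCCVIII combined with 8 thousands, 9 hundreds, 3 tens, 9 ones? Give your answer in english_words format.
Convert MMMCCVIII (Roman numeral) → 1000 + 1000 + 1000 + 100 + 100 + 5 + 1 + 1 + 1 = 3208 (decimal)
Convert 8 thousands, 9 hundreds, 3 tens, 9 ones (place-value notation) → 8×1000 + 9×100 + 3×10 + 9 = 8939 (decimal)
Compute 3208 + 8939 = 12147
Convert 12147 (decimal) → 12147 = 12×1000 + 1×100 + 47 → twelve thousand one hundred forty-seven (English words)
twelve thousand one hundred forty-seven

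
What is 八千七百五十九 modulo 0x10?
Convert 八千七百五十九 (Chinese numeral) → 8×1000 + 7×100 + 5×10 + 9 = 8759 (decimal)
Convert 0x10 (hexadecimal) → 1×16 = 16 (decimal)
Compute 8759 mod 16 = 7
7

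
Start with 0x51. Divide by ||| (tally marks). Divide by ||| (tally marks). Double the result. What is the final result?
Convert 0x51 (hexadecimal) → 5×16 + 1 = 81 (decimal)
Start: 81
Convert ||| (tally marks) → 3 (decimal)
81 ÷ 3 = 27
Convert ||| (tally marks) → 3 (decimal)
27 ÷ 3 = 9
9 × 2 = 18
18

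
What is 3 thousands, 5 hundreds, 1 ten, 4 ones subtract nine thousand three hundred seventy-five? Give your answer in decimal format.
Convert 3 thousands, 5 hundreds, 1 ten, 4 ones (place-value notation) → 3×1000 + 5×100 + 1×10 + 4 = 3514 (decimal)
Convert nine thousand three hundred seventy-five (English words) → 9×1000 + 3×100 + 75 = 9375 (decimal)
Compute 3514 - 9375 = -5861
-5861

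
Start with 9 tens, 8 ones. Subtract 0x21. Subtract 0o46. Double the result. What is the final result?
Convert 9 tens, 8 ones (place-value notation) → 9×10 + 8 = 98 (decimal)
Start: 98
Convert 0x21 (hexadecimal) → 2×16 + 1 = 33 (decimal)
98 - 33 = 65
Convert 0o46 (octal) → 4×8 + 6 = 38 (decimal)
65 - 38 = 27
27 × 2 = 54
54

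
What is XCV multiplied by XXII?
Convert XCV (Roman numeral) → 90 + 5 = 95 (decimal)
Convert XXII (Roman numeral) → 10 + 10 + 1 + 1 = 22 (decimal)
Compute 95 × 22 = 2090
2090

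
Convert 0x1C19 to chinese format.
Convert 0x1C19 (hexadecimal) → 1×4096 + 12×256 + 1×16 + 9 = 7193 (decimal)
Convert 7193 (decimal) → 7193 = 7×1000 + 1×100 + 9×10 + 3 → 七千一百九十三 (Chinese numeral)
七千一百九十三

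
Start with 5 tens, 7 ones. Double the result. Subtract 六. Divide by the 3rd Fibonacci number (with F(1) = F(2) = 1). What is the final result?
Convert 5 tens, 7 ones (place-value notation) → 5×10 + 7 = 57 (decimal)
Start: 57
57 × 2 = 114
Convert 六 (Chinese numeral) → 6 (decimal)
114 - 6 = 108
Convert the 3rd Fibonacci number (with F(1) = F(2) = 1) (Fibonacci index) → 1, 1, 2 → 2 (decimal)
108 ÷ 2 = 54
54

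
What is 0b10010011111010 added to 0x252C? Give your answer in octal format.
Convert 0b10010011111010 (binary) → 8192 + 1024 + 128 + 64 + 32 + 16 + 8 + 2 = 9466 (decimal)
Convert 0x252C (hexadecimal) → 2×4096 + 5×256 + 2×16 + 12 = 9516 (decimal)
Compute 9466 + 9516 = 18982
Convert 18982 (decimal) → 18982 = 4×4096 + 5×512 + 4×8 + 6 → 0o45046 (octal)
0o45046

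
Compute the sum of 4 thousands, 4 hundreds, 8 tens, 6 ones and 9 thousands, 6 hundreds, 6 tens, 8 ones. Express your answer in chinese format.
Convert 4 thousands, 4 hundreds, 8 tens, 6 ones (place-value notation) → 4×1000 + 4×100 + 8×10 + 6 = 4486 (decimal)
Convert 9 thousands, 6 hundreds, 6 tens, 8 ones (place-value notation) → 9×1000 + 6×100 + 6×10 + 8 = 9668 (decimal)
Compute 4486 + 9668 = 14154
Convert 14154 (decimal) → 14154 = 1×10000 + 4×1000 + 1×100 + 5×10 + 4 → 一万四千一百五十四 (Chinese numeral)
一万四千一百五十四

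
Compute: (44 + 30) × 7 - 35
Parentheses first: 44 + 30 = 74
Multiply: 74 × 7 = 518
Subtract: 518 - 35 = 483
483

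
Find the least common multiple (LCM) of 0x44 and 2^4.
Convert 0x44 (hexadecimal) → 4×16 + 4 = 68 (decimal)
Convert 2^4 (power) → 16 (decimal)
Compute lcm(68, 16) = 272
272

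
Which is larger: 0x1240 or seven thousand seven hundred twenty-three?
Convert 0x1240 (hexadecimal) → 1×4096 + 2×256 + 4×16 = 4672 (decimal)
Convert seven thousand seven hundred twenty-three (English words) → 7×1000 + 7×100 + 23 = 7723 (decimal)
Compare 4672 vs 7723: larger = 7723
7723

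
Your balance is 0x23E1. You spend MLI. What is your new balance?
Convert 0x23E1 (hexadecimal) → 2×4096 + 3×256 + 14×16 + 1 = 9185 (decimal)
Convert MLI (Roman numeral) → 1000 + 50 + 1 = 1051 (decimal)
Compute 9185 - 1051 = 8134
8134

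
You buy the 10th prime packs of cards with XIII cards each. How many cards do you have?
Convert XIII (Roman numeral) → 10 + 1 + 1 + 1 = 13 (decimal)
Convert the 10th prime (prime index) → 29 (decimal)
Compute 13 × 29 = 377
377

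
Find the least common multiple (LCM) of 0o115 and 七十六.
Convert 0o115 (octal) → 1×64 + 1×8 + 5 = 77 (decimal)
Convert 七十六 (Chinese numeral) → 7×10 + 6 = 76 (decimal)
Compute lcm(77, 76) = 5852
5852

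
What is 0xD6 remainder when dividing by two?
Convert 0xD6 (hexadecimal) → 13×16 + 6 = 214 (decimal)
Convert two (English words) → 2 (decimal)
Compute 214 mod 2 = 0
0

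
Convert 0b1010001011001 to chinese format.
Convert 0b1010001011001 (binary) → 4096 + 1024 + 64 + 16 + 8 + 1 = 5209 (decimal)
Convert 5209 (decimal) → 5209 = 5×1000 + 2×100 + 9 → 五千二百零九 (Chinese numeral)
五千二百零九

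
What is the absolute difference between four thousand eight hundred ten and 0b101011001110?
Convert four thousand eight hundred ten (English words) → 4×1000 + 8×100 + 10 = 4810 (decimal)
Convert 0b101011001110 (binary) → 2048 + 512 + 128 + 64 + 8 + 4 + 2 = 2766 (decimal)
Compute |4810 - 2766| = 2044
2044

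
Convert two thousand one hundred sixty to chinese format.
Convert two thousand one hundred sixty (English words) → 2×1000 + 1×100 + 60 = 2160 (decimal)
Convert 2160 (decimal) → 2160 = 2×1000 + 1×100 + 6×10 → 二千一百六十 (Chinese numeral)
二千一百六十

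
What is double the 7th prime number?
The 7th prime number = 17
Compute 17 × 2 = 34
34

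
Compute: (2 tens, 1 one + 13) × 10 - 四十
Convert 2 tens, 1 one (place-value notation) → 2×10 + 1 = 21 (decimal)
Convert 四十 (Chinese numeral) → 4×10 = 40 (decimal)
Expression in decimal: (21 + 13) × 10 - 40
Parentheses first: 21 + 13 = 34
Multiply: 34 × 10 = 340
Subtract: 340 - 40 = 300
300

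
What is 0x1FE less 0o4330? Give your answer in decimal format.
Convert 0x1FE (hexadecimal) → 1×256 + 15×16 + 14 = 510 (decimal)
Convert 0o4330 (octal) → 4×512 + 3×64 + 3×8 = 2264 (decimal)
Compute 510 - 2264 = -1754
-1754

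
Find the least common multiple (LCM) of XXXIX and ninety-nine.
Convert XXXIX (Roman numeral) → 10 + 10 + 10 + 9 = 39 (decimal)
Convert ninety-nine (English words) → 99 (decimal)
Compute lcm(39, 99) = 1287
1287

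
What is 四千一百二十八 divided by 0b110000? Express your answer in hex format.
Convert 四千一百二十八 (Chinese numeral) → 4×1000 + 1×100 + 2×10 + 8 = 4128 (decimal)
Convert 0b110000 (binary) → 32 + 16 = 48 (decimal)
Compute 4128 ÷ 48 = 86
Convert 86 (decimal) → 86 = 5×16 + 6 → 0x56 (hexadecimal)
0x56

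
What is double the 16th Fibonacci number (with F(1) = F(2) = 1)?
The 16th Fibonacci number (with F(1) = F(2) = 1) = 987
Compute 987 × 2 = 1974
1974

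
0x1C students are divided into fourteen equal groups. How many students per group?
Convert 0x1C (hexadecimal) → 1×16 + 12 = 28 (decimal)
Convert fourteen (English words) → 14 (decimal)
Compute 28 ÷ 14 = 2
2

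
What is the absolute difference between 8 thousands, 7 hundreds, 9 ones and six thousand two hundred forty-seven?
Convert 8 thousands, 7 hundreds, 9 ones (place-value notation) → 8×1000 + 7×100 + 9 = 8709 (decimal)
Convert six thousand two hundred forty-seven (English words) → 6×1000 + 2×100 + 47 = 6247 (decimal)
Compute |8709 - 6247| = 2462
2462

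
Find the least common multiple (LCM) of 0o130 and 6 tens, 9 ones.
Convert 0o130 (octal) → 1×64 + 3×8 = 88 (decimal)
Convert 6 tens, 9 ones (place-value notation) → 6×10 + 9 = 69 (decimal)
Compute lcm(88, 69) = 6072
6072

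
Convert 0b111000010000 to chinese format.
Convert 0b111000010000 (binary) → 2048 + 1024 + 512 + 16 = 3600 (decimal)
Convert 3600 (decimal) → 3600 = 3×1000 + 6×100 → 三千六百 (Chinese numeral)
三千六百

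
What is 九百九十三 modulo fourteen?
Convert 九百九十三 (Chinese numeral) → 9×100 + 9×10 + 3 = 993 (decimal)
Convert fourteen (English words) → 14 (decimal)
Compute 993 mod 14 = 13
13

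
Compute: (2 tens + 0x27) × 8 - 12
Convert 2 tens (place-value notation) → 2×10 = 20 (decimal)
Convert 0x27 (hexadecimal) → 2×16 + 7 = 39 (decimal)
Expression in decimal: (20 + 39) × 8 - 12
Parentheses first: 20 + 39 = 59
Multiply: 59 × 8 = 472
Subtract: 472 - 12 = 460
460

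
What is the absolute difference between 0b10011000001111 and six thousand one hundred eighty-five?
Convert 0b10011000001111 (binary) → 8192 + 1024 + 512 + 8 + 4 + 2 + 1 = 9743 (decimal)
Convert six thousand one hundred eighty-five (English words) → 6×1000 + 1×100 + 85 = 6185 (decimal)
Compute |9743 - 6185| = 3558
3558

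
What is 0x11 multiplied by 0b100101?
Convert 0x11 (hexadecimal) → 1×16 + 1 = 17 (decimal)
Convert 0b100101 (binary) → 32 + 4 + 1 = 37 (decimal)
Compute 17 × 37 = 629
629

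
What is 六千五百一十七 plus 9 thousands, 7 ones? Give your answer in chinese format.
Convert 六千五百一十七 (Chinese numeral) → 6×1000 + 5×100 + 1×10 + 7 = 6517 (decimal)
Convert 9 thousands, 7 ones (place-value notation) → 9×1000 + 7 = 9007 (decimal)
Compute 6517 + 9007 = 15524
Convert 15524 (decimal) → 15524 = 1×10000 + 5×1000 + 5×100 + 2×10 + 4 → 一万五千五百二十四 (Chinese numeral)
一万五千五百二十四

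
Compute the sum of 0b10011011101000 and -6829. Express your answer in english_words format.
Convert 0b10011011101000 (binary) → 8192 + 1024 + 512 + 128 + 64 + 32 + 8 = 9960 (decimal)
Compute 9960 + -6829 = 3131
Convert 3131 (decimal) → 3131 = 3×1000 + 1×100 + 31 → three thousand one hundred thirty-one (English words)
three thousand one hundred thirty-one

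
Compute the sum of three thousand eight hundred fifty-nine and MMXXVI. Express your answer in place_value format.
Convert three thousand eight hundred fifty-nine (English words) → 3×1000 + 8×100 + 59 = 3859 (decimal)
Convert MMXXVI (Roman numeral) → 1000 + 1000 + 10 + 10 + 5 + 1 = 2026 (decimal)
Compute 3859 + 2026 = 5885
Convert 5885 (decimal) → 5885 = 5×1000 + 8×100 + 8×10 + 5 → 5 thousands, 8 hundreds, 8 tens, 5 ones (place-value notation)
5 thousands, 8 hundreds, 8 tens, 5 ones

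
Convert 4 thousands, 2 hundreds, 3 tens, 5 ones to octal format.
Convert 4 thousands, 2 hundreds, 3 tens, 5 ones (place-value notation) → 4×1000 + 2×100 + 3×10 + 5 = 4235 (decimal)
Convert 4235 (decimal) → 4235 = 1×4096 + 2×64 + 1×8 + 3 → 0o10213 (octal)
0o10213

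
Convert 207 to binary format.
Convert 207 (decimal) → 207 = 128 + 64 + 8 + 4 + 2 + 1 → 0b11001111 (binary)
0b11001111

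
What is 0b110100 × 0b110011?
Convert 0b110100 (binary) → 32 + 16 + 4 = 52 (decimal)
Convert 0b110011 (binary) → 32 + 16 + 2 + 1 = 51 (decimal)
Compute 52 × 51 = 2652
2652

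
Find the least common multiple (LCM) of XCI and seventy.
Convert XCI (Roman numeral) → 90 + 1 = 91 (decimal)
Convert seventy (English words) → 70 (decimal)
Compute lcm(91, 70) = 910
910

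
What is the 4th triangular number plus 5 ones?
The 4th triangular number = 4×5/2 = 10
Convert 5 ones (place-value notation) → 5 (decimal)
Compute 10 + 5 = 15
15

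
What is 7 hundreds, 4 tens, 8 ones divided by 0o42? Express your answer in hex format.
Convert 7 hundreds, 4 tens, 8 ones (place-value notation) → 7×100 + 4×10 + 8 = 748 (decimal)
Convert 0o42 (octal) → 4×8 + 2 = 34 (decimal)
Compute 748 ÷ 34 = 22
Convert 22 (decimal) → 22 = 1×16 + 6 → 0x16 (hexadecimal)
0x16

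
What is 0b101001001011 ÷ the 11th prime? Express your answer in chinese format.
Convert 0b101001001011 (binary) → 2048 + 512 + 64 + 8 + 2 + 1 = 2635 (decimal)
Convert the 11th prime (prime index) → 31 (decimal)
Compute 2635 ÷ 31 = 85
Convert 85 (decimal) → 85 = 8×10 + 5 → 八十五 (Chinese numeral)
八十五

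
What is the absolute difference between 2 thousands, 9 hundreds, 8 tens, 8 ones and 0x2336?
Convert 2 thousands, 9 hundreds, 8 tens, 8 ones (place-value notation) → 2×1000 + 9×100 + 8×10 + 8 = 2988 (decimal)
Convert 0x2336 (hexadecimal) → 2×4096 + 3×256 + 3×16 + 6 = 9014 (decimal)
Compute |2988 - 9014| = 6026
6026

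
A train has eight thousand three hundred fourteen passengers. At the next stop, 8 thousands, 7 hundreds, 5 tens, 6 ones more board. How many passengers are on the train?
Convert eight thousand three hundred fourteen (English words) → 8×1000 + 3×100 + 14 = 8314 (decimal)
Convert 8 thousands, 7 hundreds, 5 tens, 6 ones (place-value notation) → 8×1000 + 7×100 + 5×10 + 6 = 8756 (decimal)
Compute 8314 + 8756 = 17070
17070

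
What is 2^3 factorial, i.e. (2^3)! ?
Convert 2^3 (power) → 8 (decimal)
Compute 8! = 40320
40320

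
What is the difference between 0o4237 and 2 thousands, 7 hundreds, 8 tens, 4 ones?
Convert 0o4237 (octal) → 4×512 + 2×64 + 3×8 + 7 = 2207 (decimal)
Convert 2 thousands, 7 hundreds, 8 tens, 4 ones (place-value notation) → 2×1000 + 7×100 + 8×10 + 4 = 2784 (decimal)
Difference: |2207 - 2784| = 577
577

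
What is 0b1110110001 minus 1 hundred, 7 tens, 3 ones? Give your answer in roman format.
Convert 0b1110110001 (binary) → 512 + 256 + 128 + 32 + 16 + 1 = 945 (decimal)
Convert 1 hundred, 7 tens, 3 ones (place-value notation) → 1×100 + 7×10 + 3 = 173 (decimal)
Compute 945 - 173 = 772
Convert 772 (decimal) → 772 = 500 + 100 + 100 + 50 + 10 + 10 + 1 + 1 → DCCLXXII (Roman numeral)
DCCLXXII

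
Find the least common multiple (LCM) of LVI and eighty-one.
Convert LVI (Roman numeral) → 50 + 5 + 1 = 56 (decimal)
Convert eighty-one (English words) → 81 (decimal)
Compute lcm(56, 81) = 4536
4536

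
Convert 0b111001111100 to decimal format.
Convert 0b111001111100 (binary) → 2048 + 1024 + 512 + 64 + 32 + 16 + 8 + 4 = 3708 (decimal)
3708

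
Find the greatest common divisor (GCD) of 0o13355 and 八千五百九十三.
Convert 0o13355 (octal) → 1×4096 + 3×512 + 3×64 + 5×8 + 5 = 5869 (decimal)
Convert 八千五百九十三 (Chinese numeral) → 8×1000 + 5×100 + 9×10 + 3 = 8593 (decimal)
Compute gcd(5869, 8593) = 1
1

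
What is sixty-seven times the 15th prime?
Convert sixty-seven (English words) → 67 (decimal)
Convert the 15th prime (prime index) → 47 (decimal)
Compute 67 × 47 = 3149
3149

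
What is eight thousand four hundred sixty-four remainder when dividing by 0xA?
Convert eight thousand four hundred sixty-four (English words) → 8×1000 + 4×100 + 64 = 8464 (decimal)
Convert 0xA (hexadecimal) → 10 (decimal)
Compute 8464 mod 10 = 4
4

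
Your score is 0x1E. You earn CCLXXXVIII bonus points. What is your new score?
Convert 0x1E (hexadecimal) → 1×16 + 14 = 30 (decimal)
Convert CCLXXXVIII (Roman numeral) → 100 + 100 + 50 + 10 + 10 + 10 + 5 + 1 + 1 + 1 = 288 (decimal)
Compute 30 + 288 = 318
318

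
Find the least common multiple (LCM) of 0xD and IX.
Convert 0xD (hexadecimal) → 13 (decimal)
Convert IX (Roman numeral) → 9 (decimal)
Compute lcm(13, 9) = 117
117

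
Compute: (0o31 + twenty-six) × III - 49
Convert 0o31 (octal) → 3×8 + 1 = 25 (decimal)
Convert twenty-six (English words) → 26 (decimal)
Convert III (Roman numeral) → 1 + 1 + 1 = 3 (decimal)
Expression in decimal: (25 + 26) × 3 - 49
Parentheses first: 25 + 26 = 51
Multiply: 51 × 3 = 153
Subtract: 153 - 49 = 104
104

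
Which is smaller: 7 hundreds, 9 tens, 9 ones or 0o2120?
Convert 7 hundreds, 9 tens, 9 ones (place-value notation) → 7×100 + 9×10 + 9 = 799 (decimal)
Convert 0o2120 (octal) → 2×512 + 1×64 + 2×8 = 1104 (decimal)
Compare 799 vs 1104: smaller = 799
799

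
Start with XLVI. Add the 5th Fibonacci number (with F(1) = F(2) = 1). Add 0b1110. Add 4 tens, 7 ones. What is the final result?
Convert XLVI (Roman numeral) → 40 + 5 + 1 = 46 (decimal)
Start: 46
Convert the 5th Fibonacci number (with F(1) = F(2) = 1) (Fibonacci index) → 1, 1, 2, 3, 5 → 5 (decimal)
46 + 5 = 51
Convert 0b1110 (binary) → 8 + 4 + 2 = 14 (decimal)
51 + 14 = 65
Convert 4 tens, 7 ones (place-value notation) → 4×10 + 7 = 47 (decimal)
65 + 47 = 112
112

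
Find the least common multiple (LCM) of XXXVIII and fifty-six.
Convert XXXVIII (Roman numeral) → 10 + 10 + 10 + 5 + 1 + 1 + 1 = 38 (decimal)
Convert fifty-six (English words) → 56 (decimal)
Compute lcm(38, 56) = 1064
1064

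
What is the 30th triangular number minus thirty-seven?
The 30th triangular number = 30×31/2 = 465
Convert thirty-seven (English words) → 37 (decimal)
Compute 465 - 37 = 428
428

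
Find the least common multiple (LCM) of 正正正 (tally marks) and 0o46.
Convert 正正正 (tally marks) → 5 + 5 + 5 = 15 (decimal)
Convert 0o46 (octal) → 4×8 + 6 = 38 (decimal)
Compute lcm(15, 38) = 570
570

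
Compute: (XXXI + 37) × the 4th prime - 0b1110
Convert XXXI (Roman numeral) → 10 + 10 + 10 + 1 = 31 (decimal)
Convert the 4th prime (prime index) → 7 (decimal)
Convert 0b1110 (binary) → 8 + 4 + 2 = 14 (decimal)
Expression in decimal: (31 + 37) × 7 - 14
Parentheses first: 31 + 37 = 68
Multiply: 68 × 7 = 476
Subtract: 476 - 14 = 462
462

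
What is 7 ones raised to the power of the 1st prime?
Convert 7 ones (place-value notation) → 7 (decimal)
Convert the 1st prime (prime index) → 2 (decimal)
Compute 7 ^ 2 = 49
49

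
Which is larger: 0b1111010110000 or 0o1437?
Convert 0b1111010110000 (binary) → 4096 + 2048 + 1024 + 512 + 128 + 32 + 16 = 7856 (decimal)
Convert 0o1437 (octal) → 1×512 + 4×64 + 3×8 + 7 = 799 (decimal)
Compare 7856 vs 799: larger = 7856
7856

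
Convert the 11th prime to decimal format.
Convert the 11th prime (prime index) → 31 (decimal)
31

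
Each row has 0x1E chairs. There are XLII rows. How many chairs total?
Convert 0x1E (hexadecimal) → 1×16 + 14 = 30 (decimal)
Convert XLII (Roman numeral) → 40 + 1 + 1 = 42 (decimal)
Compute 30 × 42 = 1260
1260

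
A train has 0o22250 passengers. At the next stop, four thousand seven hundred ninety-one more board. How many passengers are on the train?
Convert 0o22250 (octal) → 2×4096 + 2×512 + 2×64 + 5×8 = 9384 (decimal)
Convert four thousand seven hundred ninety-one (English words) → 4×1000 + 7×100 + 91 = 4791 (decimal)
Compute 9384 + 4791 = 14175
14175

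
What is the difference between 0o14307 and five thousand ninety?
Convert 0o14307 (octal) → 1×4096 + 4×512 + 3×64 + 7 = 6343 (decimal)
Convert five thousand ninety (English words) → 5×1000 + 90 = 5090 (decimal)
Difference: |6343 - 5090| = 1253
1253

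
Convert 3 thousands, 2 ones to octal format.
Convert 3 thousands, 2 ones (place-value notation) → 3×1000 + 2 = 3002 (decimal)
Convert 3002 (decimal) → 3002 = 5×512 + 6×64 + 7×8 + 2 → 0o5672 (octal)
0o5672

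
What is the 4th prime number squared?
The 4th prime number = 7
Compute 7² = 7 × 7 = 49
49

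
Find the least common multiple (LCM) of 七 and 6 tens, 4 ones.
Convert 七 (Chinese numeral) → 7 (decimal)
Convert 6 tens, 4 ones (place-value notation) → 6×10 + 4 = 64 (decimal)
Compute lcm(7, 64) = 448
448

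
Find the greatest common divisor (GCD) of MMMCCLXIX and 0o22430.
Convert MMMCCLXIX (Roman numeral) → 1000 + 1000 + 1000 + 100 + 100 + 50 + 10 + 9 = 3269 (decimal)
Convert 0o22430 (octal) → 2×4096 + 2×512 + 4×64 + 3×8 = 9496 (decimal)
Compute gcd(3269, 9496) = 1
1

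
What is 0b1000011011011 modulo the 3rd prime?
Convert 0b1000011011011 (binary) → 4096 + 128 + 64 + 16 + 8 + 2 + 1 = 4315 (decimal)
Convert the 3rd prime (prime index) → 5 (decimal)
Compute 4315 mod 5 = 0
0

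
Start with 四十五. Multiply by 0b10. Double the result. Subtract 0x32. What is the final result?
Convert 四十五 (Chinese numeral) → 4×10 + 5 = 45 (decimal)
Start: 45
Convert 0b10 (binary) → 2 (decimal)
45 × 2 = 90
90 × 2 = 180
Convert 0x32 (hexadecimal) → 3×16 + 2 = 50 (decimal)
180 - 50 = 130
130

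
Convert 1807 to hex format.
Convert 1807 (decimal) → 1807 = 7×256 + 15 → 0x70F (hexadecimal)
0x70F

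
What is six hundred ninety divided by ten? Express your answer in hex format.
Convert six hundred ninety (English words) → 6×100 + 90 = 690 (decimal)
Convert ten (English words) → 10 (decimal)
Compute 690 ÷ 10 = 69
Convert 69 (decimal) → 69 = 4×16 + 5 → 0x45 (hexadecimal)
0x45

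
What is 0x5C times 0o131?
Convert 0x5C (hexadecimal) → 5×16 + 12 = 92 (decimal)
Convert 0o131 (octal) → 1×64 + 3×8 + 1 = 89 (decimal)
Compute 92 × 89 = 8188
8188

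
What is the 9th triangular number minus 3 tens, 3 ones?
The 9th triangular number = 9×10/2 = 45
Convert 3 tens, 3 ones (place-value notation) → 3×10 + 3 = 33 (decimal)
Compute 45 - 33 = 12
12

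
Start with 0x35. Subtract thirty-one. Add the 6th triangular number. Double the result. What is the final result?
Convert 0x35 (hexadecimal) → 3×16 + 5 = 53 (decimal)
Start: 53
Convert thirty-one (English words) → 31 (decimal)
53 - 31 = 22
Convert the 6th triangular number (triangular index) → 6×7/2 = 21 (decimal)
22 + 21 = 43
43 × 2 = 86
86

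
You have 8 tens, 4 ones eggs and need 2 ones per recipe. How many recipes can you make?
Convert 8 tens, 4 ones (place-value notation) → 8×10 + 4 = 84 (decimal)
Convert 2 ones (place-value notation) → 2 (decimal)
Compute 84 ÷ 2 = 42
42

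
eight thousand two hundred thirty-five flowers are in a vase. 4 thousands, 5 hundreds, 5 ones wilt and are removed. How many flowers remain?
Convert eight thousand two hundred thirty-five (English words) → 8×1000 + 2×100 + 35 = 8235 (decimal)
Convert 4 thousands, 5 hundreds, 5 ones (place-value notation) → 4×1000 + 5×100 + 5 = 4505 (decimal)
Compute 8235 - 4505 = 3730
3730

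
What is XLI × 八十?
Convert XLI (Roman numeral) → 40 + 1 = 41 (decimal)
Convert 八十 (Chinese numeral) → 8×10 = 80 (decimal)
Compute 41 × 80 = 3280
3280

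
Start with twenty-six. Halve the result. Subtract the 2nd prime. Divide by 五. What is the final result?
Convert twenty-six (English words) → 26 (decimal)
Start: 26
26 ÷ 2 = 13
Convert the 2nd prime (prime index) → 3 (decimal)
13 - 3 = 10
Convert 五 (Chinese numeral) → 5 (decimal)
10 ÷ 5 = 2
2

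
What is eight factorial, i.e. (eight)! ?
Convert eight (English words) → 8 (decimal)
Compute 8! = 40320
40320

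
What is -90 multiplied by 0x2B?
Convert 0x2B (hexadecimal) → 2×16 + 11 = 43 (decimal)
Compute -90 × 43 = -3870
-3870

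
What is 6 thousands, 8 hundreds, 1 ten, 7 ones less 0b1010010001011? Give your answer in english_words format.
Convert 6 thousands, 8 hundreds, 1 ten, 7 ones (place-value notation) → 6×1000 + 8×100 + 1×10 + 7 = 6817 (decimal)
Convert 0b1010010001011 (binary) → 4096 + 1024 + 128 + 8 + 2 + 1 = 5259 (decimal)
Compute 6817 - 5259 = 1558
Convert 1558 (decimal) → 1558 = 1×1000 + 5×100 + 58 → one thousand five hundred fifty-eight (English words)
one thousand five hundred fifty-eight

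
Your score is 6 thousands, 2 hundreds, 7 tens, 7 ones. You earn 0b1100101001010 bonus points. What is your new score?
Convert 6 thousands, 2 hundreds, 7 tens, 7 ones (place-value notation) → 6×1000 + 2×100 + 7×10 + 7 = 6277 (decimal)
Convert 0b1100101001010 (binary) → 4096 + 2048 + 256 + 64 + 8 + 2 = 6474 (decimal)
Compute 6277 + 6474 = 12751
12751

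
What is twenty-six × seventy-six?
Convert twenty-six (English words) → 26 (decimal)
Convert seventy-six (English words) → 76 (decimal)
Compute 26 × 76 = 1976
1976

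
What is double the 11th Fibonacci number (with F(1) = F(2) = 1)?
The 11th Fibonacci number (with F(1) = F(2) = 1): 1, 1, 2, 3, 5, 8, 13, 21, 34, 55, 89 → 89
Compute 89 × 2 = 178
178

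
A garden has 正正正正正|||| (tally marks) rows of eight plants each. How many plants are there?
Convert eight (English words) → 8 (decimal)
Convert 正正正正正|||| (tally marks) → 5 + 5 + 5 + 5 + 5 + 4 = 29 (decimal)
Compute 8 × 29 = 232
232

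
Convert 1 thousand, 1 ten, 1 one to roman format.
Convert 1 thousand, 1 ten, 1 one (place-value notation) → 1×1000 + 1×10 + 1 = 1011 (decimal)
Convert 1011 (decimal) → 1011 = 1000 + 10 + 1 → MXI (Roman numeral)
MXI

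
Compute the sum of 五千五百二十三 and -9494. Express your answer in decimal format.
Convert 五千五百二十三 (Chinese numeral) → 5×1000 + 5×100 + 2×10 + 3 = 5523 (decimal)
Compute 5523 + -9494 = -3971
-3971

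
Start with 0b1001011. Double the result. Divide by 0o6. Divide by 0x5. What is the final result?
Convert 0b1001011 (binary) → 64 + 8 + 2 + 1 = 75 (decimal)
Start: 75
75 × 2 = 150
Convert 0o6 (octal) → 6 (decimal)
150 ÷ 6 = 25
Convert 0x5 (hexadecimal) → 5 (decimal)
25 ÷ 5 = 5
5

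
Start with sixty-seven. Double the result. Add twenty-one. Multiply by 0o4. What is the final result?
Convert sixty-seven (English words) → 67 (decimal)
Start: 67
67 × 2 = 134
Convert twenty-one (English words) → 21 (decimal)
134 + 21 = 155
Convert 0o4 (octal) → 4 (decimal)
155 × 4 = 620
620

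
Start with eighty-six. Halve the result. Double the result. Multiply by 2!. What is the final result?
Convert eighty-six (English words) → 86 (decimal)
Start: 86
86 ÷ 2 = 43
43 × 2 = 86
Convert 2! (factorial) → 2 (decimal)
86 × 2 = 172
172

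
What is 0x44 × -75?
Convert 0x44 (hexadecimal) → 4×16 + 4 = 68 (decimal)
Compute 68 × -75 = -5100
-5100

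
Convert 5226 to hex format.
Convert 5226 (decimal) → 5226 = 1×4096 + 4×256 + 6×16 + 10 → 0x146A (hexadecimal)
0x146A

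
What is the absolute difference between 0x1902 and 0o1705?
Convert 0x1902 (hexadecimal) → 1×4096 + 9×256 + 2 = 6402 (decimal)
Convert 0o1705 (octal) → 1×512 + 7×64 + 5 = 965 (decimal)
Compute |6402 - 965| = 5437
5437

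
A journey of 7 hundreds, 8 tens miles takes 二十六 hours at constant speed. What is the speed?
Convert 7 hundreds, 8 tens (place-value notation) → 7×100 + 8×10 = 780 (decimal)
Convert 二十六 (Chinese numeral) → 2×10 + 6 = 26 (decimal)
Compute 780 ÷ 26 = 30
30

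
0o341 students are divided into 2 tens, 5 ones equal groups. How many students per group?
Convert 0o341 (octal) → 3×64 + 4×8 + 1 = 225 (decimal)
Convert 2 tens, 5 ones (place-value notation) → 2×10 + 5 = 25 (decimal)
Compute 225 ÷ 25 = 9
9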